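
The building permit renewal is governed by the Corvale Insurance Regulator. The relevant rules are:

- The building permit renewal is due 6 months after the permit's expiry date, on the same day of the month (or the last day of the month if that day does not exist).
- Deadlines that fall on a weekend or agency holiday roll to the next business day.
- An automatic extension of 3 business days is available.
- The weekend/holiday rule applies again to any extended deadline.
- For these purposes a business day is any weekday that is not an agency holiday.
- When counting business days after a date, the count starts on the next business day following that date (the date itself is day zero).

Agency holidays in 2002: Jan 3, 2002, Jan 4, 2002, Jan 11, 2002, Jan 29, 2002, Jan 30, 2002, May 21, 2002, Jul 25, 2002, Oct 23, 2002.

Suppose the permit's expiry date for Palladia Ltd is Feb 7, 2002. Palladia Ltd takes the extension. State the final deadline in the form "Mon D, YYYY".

6 months from Feb 7, 2002 is Aug 7, 2002.
Aug 7, 2002 (Wednesday) is already a business day.
Applying the 3-business-day extension: 3 business days after Aug 7, 2002 is Aug 12, 2002.
Aug 12, 2002 is a Monday and not a listed holiday, so it stands.
So the filing is due Aug 12, 2002.

Aug 12, 2002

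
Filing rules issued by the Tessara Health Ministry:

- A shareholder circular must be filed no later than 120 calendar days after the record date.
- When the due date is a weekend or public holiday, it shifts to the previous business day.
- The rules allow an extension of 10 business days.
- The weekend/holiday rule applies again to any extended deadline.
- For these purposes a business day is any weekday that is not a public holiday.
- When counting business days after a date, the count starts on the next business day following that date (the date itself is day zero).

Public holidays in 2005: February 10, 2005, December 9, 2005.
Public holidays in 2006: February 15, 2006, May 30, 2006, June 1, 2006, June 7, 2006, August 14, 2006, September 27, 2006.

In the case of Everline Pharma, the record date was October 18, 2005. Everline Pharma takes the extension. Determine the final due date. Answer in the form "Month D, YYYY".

March 1, 2006

From October 18, 2005, 120 calendar days later is February 15, 2006.
February 15, 2006 falls on a listed holiday. Rolling to the preceding business day gives February 14, 2006, a Tuesday.
Counting 10 further business days from February 14, 2006 reaches March 1, 2006.
Since March 1, 2006 is a Wednesday and not a holiday, the date is unchanged.
Deadline: March 1, 2006.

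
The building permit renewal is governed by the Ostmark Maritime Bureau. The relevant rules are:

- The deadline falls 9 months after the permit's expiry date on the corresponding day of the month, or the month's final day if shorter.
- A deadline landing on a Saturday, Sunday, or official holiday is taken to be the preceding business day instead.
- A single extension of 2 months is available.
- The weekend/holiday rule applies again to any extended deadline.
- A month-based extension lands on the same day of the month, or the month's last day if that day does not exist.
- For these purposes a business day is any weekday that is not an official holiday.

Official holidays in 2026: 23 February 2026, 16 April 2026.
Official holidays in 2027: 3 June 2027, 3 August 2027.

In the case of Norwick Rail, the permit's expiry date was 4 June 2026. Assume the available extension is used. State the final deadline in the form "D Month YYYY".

Moving 9 months forward from 4 June 2026 on the corresponding day gives 4 March 2027.
4 March 2027 (Thursday) is already a business day.
Add 2 months to 4 March 2027: 4 May 2027.
4 May 2027 (Tuesday) is already a business day.
So the filing is due 4 May 2027.

4 May 2027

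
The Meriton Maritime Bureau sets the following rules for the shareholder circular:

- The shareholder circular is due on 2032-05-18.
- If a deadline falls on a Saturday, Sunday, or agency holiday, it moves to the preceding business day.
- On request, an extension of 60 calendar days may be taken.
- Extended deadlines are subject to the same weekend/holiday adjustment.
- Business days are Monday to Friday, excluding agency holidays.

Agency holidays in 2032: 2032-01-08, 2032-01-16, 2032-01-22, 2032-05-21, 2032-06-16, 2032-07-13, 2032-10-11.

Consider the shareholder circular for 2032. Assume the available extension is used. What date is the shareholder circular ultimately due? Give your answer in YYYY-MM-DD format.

2032-07-16

The stated deadline is 2032-05-18.
Since 2032-05-18 is a Tuesday and not a holiday, the date is unchanged.
With the 60-day extension, 2032-05-18 becomes 2032-07-17.
2032-07-17 is a Saturday, so it moves to the preceding business day, 2032-07-16 (Friday).
So the filing is due 2032-07-16.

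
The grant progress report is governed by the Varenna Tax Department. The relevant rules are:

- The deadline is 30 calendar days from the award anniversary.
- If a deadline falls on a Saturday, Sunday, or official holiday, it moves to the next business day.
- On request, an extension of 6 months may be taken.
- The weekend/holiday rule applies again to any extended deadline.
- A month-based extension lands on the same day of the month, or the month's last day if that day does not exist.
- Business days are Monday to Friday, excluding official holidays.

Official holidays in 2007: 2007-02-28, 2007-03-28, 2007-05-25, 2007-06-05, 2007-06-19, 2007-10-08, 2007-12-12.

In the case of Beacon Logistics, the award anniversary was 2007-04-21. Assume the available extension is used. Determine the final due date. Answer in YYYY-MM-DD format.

Trigger date 2007-04-21 + 30 calendar days = 2007-05-21.
2007-05-21 is a Monday and not a listed holiday, so it stands.
Applying the 6 months extension: 6 months after 2007-05-21 is 2007-11-21.
2007-11-21 (Wednesday) is already a business day.
The final due date is 2007-11-21.

2007-11-21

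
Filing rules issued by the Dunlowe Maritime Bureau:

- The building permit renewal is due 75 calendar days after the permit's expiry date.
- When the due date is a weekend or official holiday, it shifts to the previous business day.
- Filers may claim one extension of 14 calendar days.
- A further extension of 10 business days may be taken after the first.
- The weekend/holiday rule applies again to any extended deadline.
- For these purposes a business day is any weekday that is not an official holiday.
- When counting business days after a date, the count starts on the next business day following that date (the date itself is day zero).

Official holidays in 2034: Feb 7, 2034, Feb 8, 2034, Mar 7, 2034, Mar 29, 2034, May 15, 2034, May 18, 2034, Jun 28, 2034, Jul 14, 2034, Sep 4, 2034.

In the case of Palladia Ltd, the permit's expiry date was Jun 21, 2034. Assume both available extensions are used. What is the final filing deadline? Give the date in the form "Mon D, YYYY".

Trigger date Jun 21, 2034 + 75 calendar days = Sep 4, 2034.
Sep 4, 2034 is a listed holiday; the preceding business day is Sep 1, 2034 (Friday).
Add the 14 calendar-day extension to Sep 1, 2034: Sep 15, 2034.
Sep 15, 2034 (Friday) is already a business day.
The 10-business-day extension runs from Sep 15, 2034 to Sep 29, 2034.
Since Sep 29, 2034 is a Friday and not a holiday, the date is unchanged.
Final deadline: Sep 29, 2034.

Sep 29, 2034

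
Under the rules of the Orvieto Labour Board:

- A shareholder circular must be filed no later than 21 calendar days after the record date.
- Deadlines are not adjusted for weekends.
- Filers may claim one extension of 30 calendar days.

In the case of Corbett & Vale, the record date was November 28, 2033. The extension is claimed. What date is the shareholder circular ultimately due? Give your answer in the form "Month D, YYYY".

January 18, 2034

21 calendar days after November 28, 2033 is December 19, 2033.
December 19, 2033 falls on a Monday. The rules make no weekend/holiday allowance, so it remains December 19, 2033.
The 30-calendar-day extension moves the deadline from December 19, 2033 to January 18, 2034.
January 18, 2034 falls on a Wednesday. The rules make no weekend/holiday allowance, so it remains January 18, 2034.
Final deadline: January 18, 2034.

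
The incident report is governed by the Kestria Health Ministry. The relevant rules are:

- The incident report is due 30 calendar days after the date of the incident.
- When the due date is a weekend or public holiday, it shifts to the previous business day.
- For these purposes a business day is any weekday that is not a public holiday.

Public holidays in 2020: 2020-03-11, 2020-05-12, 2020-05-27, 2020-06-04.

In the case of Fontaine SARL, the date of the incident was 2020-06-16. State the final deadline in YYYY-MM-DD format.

2020-07-16

Trigger date 2020-06-16 + 30 calendar days = 2020-07-16.
2020-07-16 is a Thursday and not a listed holiday, so it stands.
Final deadline: 2020-07-16.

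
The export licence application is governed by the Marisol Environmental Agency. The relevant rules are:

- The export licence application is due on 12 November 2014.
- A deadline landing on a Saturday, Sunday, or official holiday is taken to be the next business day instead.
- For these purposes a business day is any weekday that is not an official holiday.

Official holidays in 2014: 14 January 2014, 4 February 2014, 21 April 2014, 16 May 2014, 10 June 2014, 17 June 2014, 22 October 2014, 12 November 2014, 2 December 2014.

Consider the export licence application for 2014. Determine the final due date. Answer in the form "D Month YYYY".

The statutory due date is 12 November 2014.
12 November 2014 is a listed holiday; the next business day is 13 November 2014 (Thursday).
So the filing is due 13 November 2014.

13 November 2014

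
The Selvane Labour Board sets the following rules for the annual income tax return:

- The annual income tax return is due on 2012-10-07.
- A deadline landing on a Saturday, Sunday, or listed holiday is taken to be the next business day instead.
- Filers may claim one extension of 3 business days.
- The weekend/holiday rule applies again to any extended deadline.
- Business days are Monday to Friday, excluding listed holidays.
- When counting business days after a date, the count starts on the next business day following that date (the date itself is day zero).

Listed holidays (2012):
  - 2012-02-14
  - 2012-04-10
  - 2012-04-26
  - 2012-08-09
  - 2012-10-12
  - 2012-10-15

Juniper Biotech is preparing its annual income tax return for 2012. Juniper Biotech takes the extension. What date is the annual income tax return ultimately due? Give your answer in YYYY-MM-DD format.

2012-10-11

The statutory due date is 2012-10-07.
Because 2012-10-07 is a Sunday, the deadline becomes 2012-10-08 (Monday).
The 3-business-day extension runs from 2012-10-08 to 2012-10-11.
2012-10-11 is a Thursday and not a listed holiday, so it stands.
Deadline: 2012-10-11.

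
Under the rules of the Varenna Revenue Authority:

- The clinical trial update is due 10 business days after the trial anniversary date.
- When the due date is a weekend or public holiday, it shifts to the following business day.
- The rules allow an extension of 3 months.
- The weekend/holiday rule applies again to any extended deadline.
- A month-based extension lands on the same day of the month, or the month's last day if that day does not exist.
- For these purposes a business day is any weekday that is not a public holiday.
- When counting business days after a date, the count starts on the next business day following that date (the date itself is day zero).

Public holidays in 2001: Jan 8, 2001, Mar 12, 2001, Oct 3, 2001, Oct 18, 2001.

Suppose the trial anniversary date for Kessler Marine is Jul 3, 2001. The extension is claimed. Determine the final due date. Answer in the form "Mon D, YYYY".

Oct 17, 2001

Starting the day after Jul 3, 2001 and counting 10 business days lands on Jul 17, 2001.
Since Jul 17, 2001 is a Tuesday and not a holiday, the date is unchanged.
Applying the 3 months extension: 3 months after Jul 17, 2001 is Oct 17, 2001.
Since Oct 17, 2001 is a Wednesday and not a holiday, the date is unchanged.
Final deadline: Oct 17, 2001.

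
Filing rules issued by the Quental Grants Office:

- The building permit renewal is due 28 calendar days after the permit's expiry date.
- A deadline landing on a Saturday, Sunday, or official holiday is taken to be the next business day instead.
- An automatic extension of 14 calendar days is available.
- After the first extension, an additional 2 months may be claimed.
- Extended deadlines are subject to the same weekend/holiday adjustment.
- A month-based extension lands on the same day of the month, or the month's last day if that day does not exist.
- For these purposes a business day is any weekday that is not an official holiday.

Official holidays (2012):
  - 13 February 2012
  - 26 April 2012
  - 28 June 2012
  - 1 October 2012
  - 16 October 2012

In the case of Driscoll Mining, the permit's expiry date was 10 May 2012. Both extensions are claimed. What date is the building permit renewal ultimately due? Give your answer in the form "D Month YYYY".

21 August 2012

Trigger date 10 May 2012 + 28 calendar days = 7 June 2012.
7 June 2012 is a Thursday and not a listed holiday, so it stands.
With the 14-day extension, 7 June 2012 becomes 21 June 2012.
21 June 2012 is a Thursday and not a listed holiday, so it stands.
Applying the 2 months extension: 2 months after 21 June 2012 is 21 August 2012.
21 August 2012 (Tuesday) is already a business day.
So the filing is due 21 August 2012.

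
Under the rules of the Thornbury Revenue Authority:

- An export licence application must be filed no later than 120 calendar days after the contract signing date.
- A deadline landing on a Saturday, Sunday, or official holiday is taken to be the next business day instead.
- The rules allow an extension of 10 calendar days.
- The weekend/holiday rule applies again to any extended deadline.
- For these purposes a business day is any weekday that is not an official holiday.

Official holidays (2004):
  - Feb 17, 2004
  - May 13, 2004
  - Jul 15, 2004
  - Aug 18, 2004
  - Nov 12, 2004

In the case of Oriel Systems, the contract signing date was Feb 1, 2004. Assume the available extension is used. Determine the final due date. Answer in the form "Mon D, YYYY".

Jun 10, 2004

Trigger date Feb 1, 2004 + 120 calendar days = May 31, 2004.
May 31, 2004 (Monday) is already a business day.
With the 10-day extension, May 31, 2004 becomes Jun 10, 2004.
Since Jun 10, 2004 is a Thursday and not a holiday, the date is unchanged.
So the filing is due Jun 10, 2004.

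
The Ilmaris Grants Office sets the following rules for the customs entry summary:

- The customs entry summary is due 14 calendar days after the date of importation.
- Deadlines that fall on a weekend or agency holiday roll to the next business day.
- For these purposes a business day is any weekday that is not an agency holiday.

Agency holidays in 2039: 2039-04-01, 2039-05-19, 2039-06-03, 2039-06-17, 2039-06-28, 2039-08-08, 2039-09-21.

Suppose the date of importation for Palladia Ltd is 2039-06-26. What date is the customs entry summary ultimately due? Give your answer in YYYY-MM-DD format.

From 2039-06-26, 14 calendar days later is 2039-07-10.
2039-07-10 falls on a Sunday. Rolling to the next business day gives 2039-07-11, a Monday.
Final deadline: 2039-07-11.

2039-07-11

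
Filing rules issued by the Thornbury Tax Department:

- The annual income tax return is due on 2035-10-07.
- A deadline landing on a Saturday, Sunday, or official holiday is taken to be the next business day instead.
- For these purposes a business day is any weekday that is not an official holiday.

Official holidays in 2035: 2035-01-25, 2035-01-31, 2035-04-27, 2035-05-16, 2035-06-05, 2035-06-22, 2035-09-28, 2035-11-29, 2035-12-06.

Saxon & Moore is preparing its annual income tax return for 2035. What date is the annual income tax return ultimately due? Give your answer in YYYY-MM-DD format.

2035-10-08

Start from the fixed due date, 2035-10-07.
2035-10-07 falls on a Sunday. Rolling to the next business day gives 2035-10-08, a Monday.
So the filing is due 2035-10-08.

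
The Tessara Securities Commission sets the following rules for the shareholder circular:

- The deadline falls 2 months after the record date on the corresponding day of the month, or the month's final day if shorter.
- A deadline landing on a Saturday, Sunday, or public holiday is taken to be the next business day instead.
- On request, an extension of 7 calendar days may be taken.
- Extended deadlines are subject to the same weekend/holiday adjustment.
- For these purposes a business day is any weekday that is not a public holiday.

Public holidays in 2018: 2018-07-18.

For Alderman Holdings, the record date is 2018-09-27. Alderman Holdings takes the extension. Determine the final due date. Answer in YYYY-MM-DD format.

Moving 2 months forward from 2018-09-27 on the corresponding day gives 2018-11-27.
2018-11-27 (Tuesday) is already a business day.
The 7-calendar-day extension moves the deadline from 2018-11-27 to 2018-12-04.
2018-12-04 is a Tuesday and not a listed holiday, so it stands.
Deadline: 2018-12-04.

2018-12-04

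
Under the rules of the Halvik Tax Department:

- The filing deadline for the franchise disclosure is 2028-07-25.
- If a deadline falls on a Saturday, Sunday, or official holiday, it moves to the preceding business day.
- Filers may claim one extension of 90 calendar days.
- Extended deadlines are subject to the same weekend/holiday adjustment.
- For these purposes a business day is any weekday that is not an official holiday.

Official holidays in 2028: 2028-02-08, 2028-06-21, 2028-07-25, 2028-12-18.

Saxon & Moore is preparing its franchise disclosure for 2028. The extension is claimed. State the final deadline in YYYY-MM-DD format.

2028-10-20

The stated deadline is 2028-07-25.
2028-07-25 is a listed holiday; the preceding business day is 2028-07-24 (Monday).
With the 90-day extension, 2028-07-24 becomes 2028-10-22.
Because 2028-10-22 is a Sunday, the deadline becomes 2028-10-20 (Friday).
So the filing is due 2028-10-20.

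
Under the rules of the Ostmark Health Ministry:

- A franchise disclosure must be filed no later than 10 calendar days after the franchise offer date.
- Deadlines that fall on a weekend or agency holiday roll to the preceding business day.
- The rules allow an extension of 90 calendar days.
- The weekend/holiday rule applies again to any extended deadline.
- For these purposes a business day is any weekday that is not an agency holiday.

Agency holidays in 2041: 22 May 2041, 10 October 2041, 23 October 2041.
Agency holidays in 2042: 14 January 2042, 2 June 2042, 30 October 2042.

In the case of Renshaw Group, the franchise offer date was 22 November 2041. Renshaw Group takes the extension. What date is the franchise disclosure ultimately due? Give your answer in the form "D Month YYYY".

Adding 10 calendar days to 22 November 2041 gives 2 December 2041.
2 December 2041 is a Monday and not a listed holiday, so it stands.
With the 90-day extension, 2 December 2041 becomes 2 March 2042.
2 March 2042 falls on a Sunday. Rolling to the preceding business day gives 28 February 2042, a Friday.
Final deadline: 28 February 2042.

28 February 2042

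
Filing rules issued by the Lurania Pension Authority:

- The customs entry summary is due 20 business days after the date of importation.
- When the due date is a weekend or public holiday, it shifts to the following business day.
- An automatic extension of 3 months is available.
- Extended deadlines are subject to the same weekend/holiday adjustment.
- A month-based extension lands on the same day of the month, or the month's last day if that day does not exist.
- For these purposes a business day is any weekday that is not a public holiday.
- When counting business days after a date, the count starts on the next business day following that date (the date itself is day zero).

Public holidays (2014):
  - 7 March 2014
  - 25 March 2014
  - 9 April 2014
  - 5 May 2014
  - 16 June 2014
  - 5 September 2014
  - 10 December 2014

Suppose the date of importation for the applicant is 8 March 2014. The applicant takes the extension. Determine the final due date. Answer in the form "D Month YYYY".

7 July 2014

20 business days after 8 March 2014, excluding weekends and holidays, is 7 April 2014.
7 April 2014 is a Monday and not a listed holiday, so it stands.
Applying the 3 months extension: 3 months after 7 April 2014 is 7 July 2014.
7 July 2014 is a Monday and not a listed holiday, so it stands.
Deadline: 7 July 2014.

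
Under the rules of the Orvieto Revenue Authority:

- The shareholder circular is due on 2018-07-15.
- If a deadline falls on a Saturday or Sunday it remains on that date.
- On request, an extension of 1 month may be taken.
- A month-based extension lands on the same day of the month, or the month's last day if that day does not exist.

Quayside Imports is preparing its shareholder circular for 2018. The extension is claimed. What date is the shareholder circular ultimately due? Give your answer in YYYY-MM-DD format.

2018-08-15

Start from the fixed due date, 2018-07-15.
2018-07-15 is a Sunday; no weekend or holiday adjustment applies.
Applying the 1 month extension: 1 month after 2018-07-15 is 2018-08-15.
2018-08-15 is a Wednesday; no weekend or holiday adjustment applies.
The final due date is 2018-08-15.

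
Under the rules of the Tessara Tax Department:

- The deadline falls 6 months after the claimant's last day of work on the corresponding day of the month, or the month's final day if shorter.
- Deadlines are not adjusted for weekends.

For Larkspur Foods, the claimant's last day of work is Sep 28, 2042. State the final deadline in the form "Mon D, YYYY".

Mar 28, 2043

Moving 6 months forward from Sep 28, 2042 on the corresponding day gives Mar 28, 2043.
Mar 28, 2043 falls on a Saturday. The rules make no weekend/holiday allowance, so it remains Mar 28, 2043.
So the filing is due Mar 28, 2043.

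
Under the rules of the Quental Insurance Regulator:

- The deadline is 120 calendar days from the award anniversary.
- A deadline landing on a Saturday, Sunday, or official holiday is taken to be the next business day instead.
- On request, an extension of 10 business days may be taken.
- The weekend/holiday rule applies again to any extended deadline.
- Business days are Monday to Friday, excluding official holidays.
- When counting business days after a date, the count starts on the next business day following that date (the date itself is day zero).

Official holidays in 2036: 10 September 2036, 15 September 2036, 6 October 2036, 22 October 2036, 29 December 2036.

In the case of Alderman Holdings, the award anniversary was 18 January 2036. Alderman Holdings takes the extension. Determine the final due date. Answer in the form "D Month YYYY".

Adding 120 calendar days to 18 January 2036 gives 17 May 2036.
17 May 2036 falls on a Saturday. Rolling to the next business day gives 19 May 2036, a Monday.
Counting 10 further business days from 19 May 2036 reaches 2 June 2036.
Since 2 June 2036 is a Monday and not a holiday, the date is unchanged.
The final due date is 2 June 2036.

2 June 2036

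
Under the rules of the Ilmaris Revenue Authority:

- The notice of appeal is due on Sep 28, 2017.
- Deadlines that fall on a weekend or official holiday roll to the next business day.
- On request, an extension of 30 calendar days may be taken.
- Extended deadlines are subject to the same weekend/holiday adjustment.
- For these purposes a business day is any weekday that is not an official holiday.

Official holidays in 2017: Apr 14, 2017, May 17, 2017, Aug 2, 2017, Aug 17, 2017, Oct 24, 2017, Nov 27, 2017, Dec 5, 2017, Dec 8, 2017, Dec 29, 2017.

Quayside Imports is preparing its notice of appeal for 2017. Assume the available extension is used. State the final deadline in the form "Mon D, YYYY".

The stated deadline is Sep 28, 2017.
Since Sep 28, 2017 is a Thursday and not a holiday, the date is unchanged.
Add the 30 calendar-day extension to Sep 28, 2017: Oct 28, 2017.
Oct 28, 2017 is a Saturday, so it moves to the next business day, Oct 30, 2017 (Monday).
The final due date is Oct 30, 2017.

Oct 30, 2017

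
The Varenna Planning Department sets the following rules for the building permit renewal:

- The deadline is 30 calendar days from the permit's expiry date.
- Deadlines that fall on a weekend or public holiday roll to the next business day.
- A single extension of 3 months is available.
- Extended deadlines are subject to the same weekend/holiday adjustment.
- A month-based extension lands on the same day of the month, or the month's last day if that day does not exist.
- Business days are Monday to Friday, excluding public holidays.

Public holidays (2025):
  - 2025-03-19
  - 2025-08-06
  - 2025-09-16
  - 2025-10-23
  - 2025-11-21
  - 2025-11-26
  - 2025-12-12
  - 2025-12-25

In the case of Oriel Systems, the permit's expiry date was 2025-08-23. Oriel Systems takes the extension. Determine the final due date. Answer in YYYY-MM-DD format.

Trigger date 2025-08-23 + 30 calendar days = 2025-09-22.
Since 2025-09-22 is a Monday and not a holiday, the date is unchanged.
Add 3 months to 2025-09-22: 2025-12-22.
2025-12-22 is a Monday and not a listed holiday, so it stands.
So the filing is due 2025-12-22.

2025-12-22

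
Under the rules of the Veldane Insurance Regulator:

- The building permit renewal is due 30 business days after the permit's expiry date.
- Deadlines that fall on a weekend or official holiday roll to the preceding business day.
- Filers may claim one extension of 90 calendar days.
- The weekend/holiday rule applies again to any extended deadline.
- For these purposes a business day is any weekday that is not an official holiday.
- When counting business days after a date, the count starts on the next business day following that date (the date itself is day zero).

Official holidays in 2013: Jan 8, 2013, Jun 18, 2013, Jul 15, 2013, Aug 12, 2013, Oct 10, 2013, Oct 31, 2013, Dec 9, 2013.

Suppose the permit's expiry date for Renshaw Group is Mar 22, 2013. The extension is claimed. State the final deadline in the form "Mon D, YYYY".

Starting the day after Mar 22, 2013 and counting 30 business days lands on May 3, 2013.
May 3, 2013 is a Friday and not a listed holiday, so it stands.
The 90-calendar-day extension moves the deadline from May 3, 2013 to Aug 1, 2013.
Since Aug 1, 2013 is a Thursday and not a holiday, the date is unchanged.
The final due date is Aug 1, 2013.

Aug 1, 2013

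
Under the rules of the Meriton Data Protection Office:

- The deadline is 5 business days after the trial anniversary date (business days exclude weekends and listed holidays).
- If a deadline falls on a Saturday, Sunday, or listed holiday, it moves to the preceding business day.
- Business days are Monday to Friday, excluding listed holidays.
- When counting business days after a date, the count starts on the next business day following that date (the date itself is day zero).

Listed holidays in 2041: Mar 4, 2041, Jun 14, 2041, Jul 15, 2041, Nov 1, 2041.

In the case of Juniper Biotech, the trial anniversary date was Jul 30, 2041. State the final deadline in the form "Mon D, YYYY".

Aug 6, 2041

5 business days after Jul 30, 2041, excluding weekends and holidays, is Aug 6, 2041.
Aug 6, 2041 is a Tuesday and not a listed holiday, so it stands.
The final due date is Aug 6, 2041.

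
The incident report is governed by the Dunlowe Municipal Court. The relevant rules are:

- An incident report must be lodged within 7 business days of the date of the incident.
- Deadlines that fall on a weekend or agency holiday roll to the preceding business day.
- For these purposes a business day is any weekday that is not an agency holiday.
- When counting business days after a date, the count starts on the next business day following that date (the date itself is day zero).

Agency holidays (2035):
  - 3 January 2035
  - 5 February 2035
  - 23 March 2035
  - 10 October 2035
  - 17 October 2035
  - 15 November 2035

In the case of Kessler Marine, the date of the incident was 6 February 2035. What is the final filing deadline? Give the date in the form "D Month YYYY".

15 February 2035

Counting 7 business days after 6 February 2035 (skipping weekends and listed holidays) reaches 15 February 2035.
15 February 2035 is a Thursday and not a listed holiday, so it stands.
Final deadline: 15 February 2035.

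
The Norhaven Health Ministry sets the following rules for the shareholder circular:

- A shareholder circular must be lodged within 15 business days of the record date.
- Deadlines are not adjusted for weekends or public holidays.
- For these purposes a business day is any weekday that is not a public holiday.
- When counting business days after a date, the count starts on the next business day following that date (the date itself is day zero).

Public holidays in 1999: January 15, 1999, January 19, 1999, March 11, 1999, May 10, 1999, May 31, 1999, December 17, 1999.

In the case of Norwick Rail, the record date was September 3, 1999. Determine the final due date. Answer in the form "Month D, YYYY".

September 24, 1999

15 business days after September 3, 1999, excluding weekends and holidays, is September 24, 1999.
September 24, 1999 falls on a Friday. The rules make no weekend/holiday allowance, so it remains September 24, 1999.
Deadline: September 24, 1999.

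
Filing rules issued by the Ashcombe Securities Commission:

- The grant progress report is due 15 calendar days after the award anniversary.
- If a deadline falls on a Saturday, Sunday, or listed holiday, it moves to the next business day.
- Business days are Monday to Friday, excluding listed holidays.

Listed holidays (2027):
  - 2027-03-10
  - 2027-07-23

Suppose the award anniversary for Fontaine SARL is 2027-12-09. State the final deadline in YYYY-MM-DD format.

2027-12-24

Trigger date 2027-12-09 + 15 calendar days = 2027-12-24.
Since 2027-12-24 is a Friday and not a holiday, the date is unchanged.
Final deadline: 2027-12-24.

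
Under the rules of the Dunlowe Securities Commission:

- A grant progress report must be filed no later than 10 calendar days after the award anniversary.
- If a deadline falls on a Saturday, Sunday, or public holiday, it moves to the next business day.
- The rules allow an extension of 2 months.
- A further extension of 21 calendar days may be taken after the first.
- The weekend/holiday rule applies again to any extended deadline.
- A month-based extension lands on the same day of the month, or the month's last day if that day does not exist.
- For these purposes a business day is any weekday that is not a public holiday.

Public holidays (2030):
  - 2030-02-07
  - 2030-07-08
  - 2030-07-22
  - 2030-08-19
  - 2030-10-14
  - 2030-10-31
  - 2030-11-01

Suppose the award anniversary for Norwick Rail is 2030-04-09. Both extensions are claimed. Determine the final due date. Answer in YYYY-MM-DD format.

2030-07-10

Adding 10 calendar days to 2030-04-09 gives 2030-04-19.
2030-04-19 is a Friday and not a listed holiday, so it stands.
Applying the 2 months extension: 2 months after 2030-04-19 is 2030-06-19.
2030-06-19 falls on a Wednesday, which is a business day, so no adjustment is needed.
Add the 21 calendar-day extension to 2030-06-19: 2030-07-10.
2030-07-10 (Wednesday) is already a business day.
Final deadline: 2030-07-10.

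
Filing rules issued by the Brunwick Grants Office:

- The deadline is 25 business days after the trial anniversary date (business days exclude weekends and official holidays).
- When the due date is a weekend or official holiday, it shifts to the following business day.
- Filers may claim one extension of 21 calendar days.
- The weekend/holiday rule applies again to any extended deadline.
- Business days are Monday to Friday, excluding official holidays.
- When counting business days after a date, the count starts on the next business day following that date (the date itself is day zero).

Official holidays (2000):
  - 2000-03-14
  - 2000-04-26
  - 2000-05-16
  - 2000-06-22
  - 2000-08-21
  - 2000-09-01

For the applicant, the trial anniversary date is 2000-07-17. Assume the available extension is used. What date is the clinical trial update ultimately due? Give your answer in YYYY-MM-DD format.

Counting 25 business days after 2000-07-17 (skipping weekends and listed holidays) reaches 2000-08-22.
Since 2000-08-22 is a Tuesday and not a holiday, the date is unchanged.
Add the 21 calendar-day extension to 2000-08-22: 2000-09-12.
2000-09-12 (Tuesday) is already a business day.
So the filing is due 2000-09-12.

2000-09-12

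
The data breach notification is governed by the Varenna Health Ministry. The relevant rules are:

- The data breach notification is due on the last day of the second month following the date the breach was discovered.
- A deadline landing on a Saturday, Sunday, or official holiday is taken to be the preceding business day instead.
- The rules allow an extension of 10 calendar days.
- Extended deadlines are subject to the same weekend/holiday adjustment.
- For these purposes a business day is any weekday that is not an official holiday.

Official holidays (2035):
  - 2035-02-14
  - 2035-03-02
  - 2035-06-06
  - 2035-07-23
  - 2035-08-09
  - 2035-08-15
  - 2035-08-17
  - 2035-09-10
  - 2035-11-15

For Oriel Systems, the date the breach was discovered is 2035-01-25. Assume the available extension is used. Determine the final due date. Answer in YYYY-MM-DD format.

The second month after 2035-01-25 is March 2035, whose last day is 2035-03-31.
2035-03-31 is a Saturday, so it moves to the preceding business day, 2035-03-30 (Friday).
Applying the 10-calendar-day extension: 2035-03-30 + 10 days = 2035-04-09.
2035-04-09 (Monday) is already a business day.
Final deadline: 2035-04-09.

2035-04-09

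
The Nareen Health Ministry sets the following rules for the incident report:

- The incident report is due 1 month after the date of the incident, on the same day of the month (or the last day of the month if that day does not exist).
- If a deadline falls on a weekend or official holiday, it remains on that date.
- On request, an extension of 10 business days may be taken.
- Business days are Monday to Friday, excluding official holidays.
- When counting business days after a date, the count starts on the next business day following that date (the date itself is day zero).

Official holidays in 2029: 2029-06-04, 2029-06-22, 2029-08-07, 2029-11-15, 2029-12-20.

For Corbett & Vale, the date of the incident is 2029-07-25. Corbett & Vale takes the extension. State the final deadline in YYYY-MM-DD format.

1 month after 2029-07-25, on the same day of the month, is 2029-08-25.
No adjustment is made for weekends or holidays, so 2029-08-25 stands.
Counting 10 further business days from 2029-08-25 reaches 2029-09-07.
No adjustment is made for weekends or holidays, so 2029-09-07 stands.
So the filing is due 2029-09-07.

2029-09-07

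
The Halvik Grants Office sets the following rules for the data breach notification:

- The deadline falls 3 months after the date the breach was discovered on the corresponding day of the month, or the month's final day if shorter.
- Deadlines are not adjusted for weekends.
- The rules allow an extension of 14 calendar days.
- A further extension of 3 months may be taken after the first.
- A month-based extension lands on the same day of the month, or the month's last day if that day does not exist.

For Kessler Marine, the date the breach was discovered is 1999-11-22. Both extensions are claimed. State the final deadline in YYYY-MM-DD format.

3 months after 1999-11-22, on the same day of the month, is 2000-02-22.
2000-02-22 falls on a Tuesday. The rules make no weekend/holiday allowance, so it remains 2000-02-22.
The 14-calendar-day extension moves the deadline from 2000-02-22 to 2000-03-07.
2000-03-07 falls on a Tuesday. The rules make no weekend/holiday allowance, so it remains 2000-03-07.
Add 3 months to 2000-03-07: 2000-06-07.
2000-06-07 falls on a Wednesday. The rules make no weekend/holiday allowance, so it remains 2000-06-07.
So the filing is due 2000-06-07.

2000-06-07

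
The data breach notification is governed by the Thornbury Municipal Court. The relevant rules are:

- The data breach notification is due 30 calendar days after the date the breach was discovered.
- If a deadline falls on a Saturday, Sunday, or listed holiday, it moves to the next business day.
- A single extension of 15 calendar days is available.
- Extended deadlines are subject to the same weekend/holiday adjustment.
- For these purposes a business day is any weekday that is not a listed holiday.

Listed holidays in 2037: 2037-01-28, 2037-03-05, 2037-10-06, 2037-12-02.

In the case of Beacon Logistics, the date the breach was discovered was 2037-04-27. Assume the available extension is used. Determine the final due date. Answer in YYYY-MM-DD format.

30 calendar days after 2037-04-27 is 2037-05-27.
2037-05-27 (Wednesday) is already a business day.
Applying the 15-calendar-day extension: 2037-05-27 + 15 days = 2037-06-11.
2037-06-11 (Thursday) is already a business day.
The final due date is 2037-06-11.

2037-06-11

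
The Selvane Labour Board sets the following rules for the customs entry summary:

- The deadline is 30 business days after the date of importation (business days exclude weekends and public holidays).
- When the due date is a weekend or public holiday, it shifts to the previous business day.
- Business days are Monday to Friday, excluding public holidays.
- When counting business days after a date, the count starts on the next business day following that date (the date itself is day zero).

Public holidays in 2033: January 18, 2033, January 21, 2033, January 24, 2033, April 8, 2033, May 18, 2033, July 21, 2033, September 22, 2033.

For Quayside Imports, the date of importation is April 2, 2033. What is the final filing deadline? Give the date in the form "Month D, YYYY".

May 16, 2033

Counting 30 business days after April 2, 2033 (skipping weekends and listed holidays) reaches May 16, 2033.
May 16, 2033 is a Monday and not a listed holiday, so it stands.
Final deadline: May 16, 2033.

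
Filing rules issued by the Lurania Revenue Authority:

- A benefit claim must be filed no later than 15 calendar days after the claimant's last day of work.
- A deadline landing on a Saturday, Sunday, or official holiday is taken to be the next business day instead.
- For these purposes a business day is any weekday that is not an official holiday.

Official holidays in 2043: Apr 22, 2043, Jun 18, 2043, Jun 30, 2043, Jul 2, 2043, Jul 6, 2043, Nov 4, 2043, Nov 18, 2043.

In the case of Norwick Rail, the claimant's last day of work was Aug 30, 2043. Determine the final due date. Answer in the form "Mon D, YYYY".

From Aug 30, 2043, 15 calendar days later is Sep 14, 2043.
Sep 14, 2043 is a Monday and not a listed holiday, so it stands.
So the filing is due Sep 14, 2043.

Sep 14, 2043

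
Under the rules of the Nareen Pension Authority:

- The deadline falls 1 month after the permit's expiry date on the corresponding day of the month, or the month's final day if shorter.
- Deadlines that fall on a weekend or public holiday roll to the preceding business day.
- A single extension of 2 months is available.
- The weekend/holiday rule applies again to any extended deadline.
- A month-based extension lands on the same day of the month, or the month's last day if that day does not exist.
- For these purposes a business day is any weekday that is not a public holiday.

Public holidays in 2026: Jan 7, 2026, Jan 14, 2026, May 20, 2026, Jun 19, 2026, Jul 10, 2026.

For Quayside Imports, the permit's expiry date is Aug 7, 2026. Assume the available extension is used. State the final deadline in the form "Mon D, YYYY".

Nov 6, 2026

Moving 1 month forward from Aug 7, 2026 on the corresponding day gives Sep 7, 2026.
Since Sep 7, 2026 is a Monday and not a holiday, the date is unchanged.
The 2 months extension carries Sep 7, 2026 to Nov 7, 2026.
Because Nov 7, 2026 is a Saturday, the deadline becomes Nov 6, 2026 (Friday).
Final deadline: Nov 6, 2026.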